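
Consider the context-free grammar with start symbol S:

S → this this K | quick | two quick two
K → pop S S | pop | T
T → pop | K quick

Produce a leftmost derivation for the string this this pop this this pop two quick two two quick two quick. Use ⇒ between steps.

S ⇒ this this K ⇒ this this pop S S ⇒ this this pop this this K S ⇒ this this pop this this pop S S S ⇒ this this pop this this pop two quick two S S ⇒ this this pop this this pop two quick two two quick two S ⇒ this this pop this this pop two quick two two quick two quick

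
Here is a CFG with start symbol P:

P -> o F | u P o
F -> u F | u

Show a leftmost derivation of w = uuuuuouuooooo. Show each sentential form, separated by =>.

P => uPo => uuPoo => uuuPooo => uuuuPoooo => uuuuuPooooo => uuuuuoFooooo => uuuuuouFooooo => uuuuuouuooooo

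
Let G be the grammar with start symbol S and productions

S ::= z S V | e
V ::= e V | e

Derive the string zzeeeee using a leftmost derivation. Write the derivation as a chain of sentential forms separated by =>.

S => zSV   [S ::= z S V]
zSV => zzSVV   [S ::= z S V]
zzSVV => zzeVV   [S ::= e]
zzeVV => zzeeV   [V ::= e]
zzeeV => zzeeeV   [V ::= e V]
zzeeeV => zzeeeeV   [V ::= e V]
zzeeeeV => zzeeeee   [V ::= e]

S => zSV => zzSVV => zzeVV => zzeeV => zzeeeV => zzeeeeV => zzeeeee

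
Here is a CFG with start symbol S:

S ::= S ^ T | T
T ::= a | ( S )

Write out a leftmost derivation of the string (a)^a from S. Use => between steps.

S => S^T => T^T => (S)^T => (T)^T => (a)^T => (a)^a

S => S^T   [S ::= S ^ T]
S^T => T^T   [S ::= T]
T^T => (S)^T   [T ::= ( S )]
(S)^T => (T)^T   [S ::= T]
(T)^T => (a)^T   [T ::= a]
(a)^T => (a)^a   [T ::= a]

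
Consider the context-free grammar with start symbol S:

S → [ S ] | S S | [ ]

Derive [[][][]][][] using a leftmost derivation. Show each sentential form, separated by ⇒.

S ⇒ SS ⇒ SSS ⇒ [S]SS ⇒ [SS]SS ⇒ [SSS]SS ⇒ [[]SS]SS ⇒ [[][]S]SS ⇒ [[][][]]SS ⇒ [[][][]][]S ⇒ [[][][]][][]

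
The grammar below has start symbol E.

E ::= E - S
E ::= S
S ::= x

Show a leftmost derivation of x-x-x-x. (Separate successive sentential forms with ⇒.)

E ⇒ E-S ⇒ E-S-S ⇒ E-S-S-S ⇒ S-S-S-S ⇒ x-S-S-S ⇒ x-x-S-S ⇒ x-x-x-S ⇒ x-x-x-x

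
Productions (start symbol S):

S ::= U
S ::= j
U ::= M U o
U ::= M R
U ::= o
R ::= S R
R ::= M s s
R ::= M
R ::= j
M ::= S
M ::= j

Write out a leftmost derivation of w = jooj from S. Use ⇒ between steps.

S ⇒ U   [S ::= U]
U ⇒ MR   [U ::= M R]
MR ⇒ SR   [M ::= S]
SR ⇒ UR   [S ::= U]
UR ⇒ MUoR   [U ::= M U o]
MUoR ⇒ SUoR   [M ::= S]
SUoR ⇒ jUoR   [S ::= j]
jUoR ⇒ jooR   [U ::= o]
jooR ⇒ jooj   [R ::= j]

S ⇒ U ⇒ MR ⇒ SR ⇒ UR ⇒ MUoR ⇒ SUoR ⇒ jUoR ⇒ jooR ⇒ jooj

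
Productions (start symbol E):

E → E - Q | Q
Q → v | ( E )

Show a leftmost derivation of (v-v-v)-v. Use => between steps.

E => E-Q   [E → E - Q]
E-Q => Q-Q   [E → Q]
Q-Q => (E)-Q   [Q → ( E )]
(E)-Q => (E-Q)-Q   [E → E - Q]
(E-Q)-Q => (E-Q-Q)-Q   [E → E - Q]
(E-Q-Q)-Q => (Q-Q-Q)-Q   [E → Q]
(Q-Q-Q)-Q => (v-Q-Q)-Q   [Q → v]
(v-Q-Q)-Q => (v-v-Q)-Q   [Q → v]
(v-v-Q)-Q => (v-v-v)-Q   [Q → v]
(v-v-v)-Q => (v-v-v)-v   [Q → v]

E=>E-Q=>Q-Q=>(E)-Q=>(E-Q)-Q=>(E-Q-Q)-Q=>(Q-Q-Q)-Q=>(v-Q-Q)-Q=>(v-v-Q)-Q=>(v-v-v)-Q=>(v-v-v)-v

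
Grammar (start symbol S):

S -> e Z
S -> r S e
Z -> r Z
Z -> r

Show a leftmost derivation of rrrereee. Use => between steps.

S => rSe => rrSee => rrrSeee => rrreZeee => rrrereee

S => rSe   [S -> r S e]
rSe => rrSee   [S -> r S e]
rrSee => rrrSeee   [S -> r S e]
rrrSeee => rrreZeee   [S -> e Z]
rrreZeee => rrrereee   [Z -> r]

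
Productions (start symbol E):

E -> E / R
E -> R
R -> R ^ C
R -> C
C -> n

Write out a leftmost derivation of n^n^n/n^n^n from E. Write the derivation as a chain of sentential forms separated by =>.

E => E/R   [E -> E / R]
E/R => R/R   [E -> R]
R/R => R^C/R   [R -> R ^ C]
R^C/R => R^C^C/R   [R -> R ^ C]
R^C^C/R => C^C^C/R   [R -> C]
C^C^C/R => n^C^C/R   [C -> n]
n^C^C/R => n^n^C/R   [C -> n]
n^n^C/R => n^n^n/R   [C -> n]
n^n^n/R => n^n^n/R^C   [R -> R ^ C]
n^n^n/R^C => n^n^n/R^C^C   [R -> R ^ C]
n^n^n/R^C^C => n^n^n/C^C^C   [R -> C]
n^n^n/C^C^C => n^n^n/n^C^C   [C -> n]
n^n^n/n^C^C => n^n^n/n^n^C   [C -> n]
n^n^n/n^n^C => n^n^n/n^n^n   [C -> n]

E => E/R => R/R => R^C/R => R^C^C/R => C^C^C/R => n^C^C/R => n^n^C/R => n^n^n/R => n^n^n/R^C => n^n^n/R^C^C => n^n^n/C^C^C => n^n^n/n^C^C => n^n^n/n^n^C => n^n^n/n^n^n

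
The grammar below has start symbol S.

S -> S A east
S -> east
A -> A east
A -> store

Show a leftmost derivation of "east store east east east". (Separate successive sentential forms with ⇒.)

S ⇒ S A east   [S -> S A east]
S A east ⇒ east A east   [S -> east]
east A east ⇒ east A east east   [A -> A east]
east A east east ⇒ east A east east east   [A -> A east]
east A east east east ⇒ east store east east east   [A -> store]

S ⇒ S A east ⇒ east A east ⇒ east A east east ⇒ east A east east east ⇒ east store east east east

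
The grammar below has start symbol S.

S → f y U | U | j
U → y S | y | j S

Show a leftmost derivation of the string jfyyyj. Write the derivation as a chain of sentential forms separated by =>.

S => U => jS => jfyU => jfyyS => jfyyU => jfyyyS => jfyyyj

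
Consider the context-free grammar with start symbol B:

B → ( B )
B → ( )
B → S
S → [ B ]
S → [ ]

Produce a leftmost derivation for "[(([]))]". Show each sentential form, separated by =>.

B => S => [B] => [(B)] => [((B))] => [((S))] => [(([]))]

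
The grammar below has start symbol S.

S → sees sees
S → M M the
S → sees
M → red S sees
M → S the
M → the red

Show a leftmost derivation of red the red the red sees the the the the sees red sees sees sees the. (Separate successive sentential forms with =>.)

S => M M the   [S → M M the]
M M the => red S sees M the   [M → red S sees]
red S sees M the => red M M the sees M the   [S → M M the]
red M M the sees M the => red the red M the sees M the   [M → the red]
red the red M the sees M the => red the red S the the sees M the   [M → S the]
red the red S the the sees M the => red the red M M the the the sees M the   [S → M M the]
red the red M M the the the sees M the => red the red the red M the the the sees M the   [M → the red]
red the red the red M the the the sees M the => red the red the red S the the the the sees M the   [M → S the]
red the red the red S the the the the sees M the => red the red the red sees the the the the sees M the   [S → sees]
red the red the red sees the the the the sees M the => red the red the red sees the the the the sees red S sees the   [M → red S sees]
red the red the red sees the the the the sees red S sees the => red the red the red sees the the the the sees red sees sees sees the   [S → sees sees]

S => M M the => red S sees M the => red M M the sees M the => red the red M the sees M the => red the red S the the sees M the => red the red M M the the the sees M the => red the red the red M the the the sees M the => red the red the red S the the the the sees M the => red the red the red sees the the the the sees M the => red the red the red sees the the the the sees red S sees the => red the red the red sees the the the the sees red sees sees sees the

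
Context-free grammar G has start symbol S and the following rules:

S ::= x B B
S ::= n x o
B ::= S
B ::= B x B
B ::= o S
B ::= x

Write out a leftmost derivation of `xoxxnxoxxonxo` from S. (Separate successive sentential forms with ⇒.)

S ⇒ xBB   [S ::= x B B]
xBB ⇒ xBxBB   [B ::= B x B]
xBxBB ⇒ xoSxBB   [B ::= o S]
xoSxBB ⇒ xoxBBxBB   [S ::= x B B]
xoxBBxBB ⇒ xoxxBxBB   [B ::= x]
xoxxBxBB ⇒ xoxxSxBB   [B ::= S]
xoxxSxBB ⇒ xoxxnxoxBB   [S ::= n x o]
xoxxnxoxBB ⇒ xoxxnxoxxB   [B ::= x]
xoxxnxoxxB ⇒ xoxxnxoxxoS   [B ::= o S]
xoxxnxoxxoS ⇒ xoxxnxoxxonxo   [S ::= n x o]

S ⇒ xBB ⇒ xBxBB ⇒ xoSxBB ⇒ xoxBBxBB ⇒ xoxxBxBB ⇒ xoxxSxBB ⇒ xoxxnxoxBB ⇒ xoxxnxoxxB ⇒ xoxxnxoxxoS ⇒ xoxxnxoxxonxo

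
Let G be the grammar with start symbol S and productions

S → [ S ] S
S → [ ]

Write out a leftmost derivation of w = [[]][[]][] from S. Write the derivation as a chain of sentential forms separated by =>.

S => [S]S => [[]]S => [[]][S]S => [[]][[]]S => [[]][[]][]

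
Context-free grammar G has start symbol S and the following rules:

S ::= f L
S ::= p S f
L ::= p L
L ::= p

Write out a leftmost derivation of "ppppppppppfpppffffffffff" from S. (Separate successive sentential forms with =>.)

S=>pSf=>ppSff=>pppSfff=>ppppSffff=>pppppSfffff=>ppppppSffffff=>pppppppSfffffff=>ppppppppSffffffff=>pppppppppSfffffffff=>ppppppppppSffffffffff=>ppppppppppfLffffffffff=>ppppppppppfpLffffffffff=>ppppppppppfppLffffffffff=>ppppppppppfpppffffffffff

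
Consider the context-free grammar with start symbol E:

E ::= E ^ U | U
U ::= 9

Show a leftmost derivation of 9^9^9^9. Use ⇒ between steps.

E ⇒ E^U   [E ::= E ^ U]
E^U ⇒ E^U^U   [E ::= E ^ U]
E^U^U ⇒ E^U^U^U   [E ::= E ^ U]
E^U^U^U ⇒ U^U^U^U   [E ::= U]
U^U^U^U ⇒ 9^U^U^U   [U ::= 9]
9^U^U^U ⇒ 9^9^U^U   [U ::= 9]
9^9^U^U ⇒ 9^9^9^U   [U ::= 9]
9^9^9^U ⇒ 9^9^9^9   [U ::= 9]

E ⇒ E^U ⇒ E^U^U ⇒ E^U^U^U ⇒ U^U^U^U ⇒ 9^U^U^U ⇒ 9^9^U^U ⇒ 9^9^9^U ⇒ 9^9^9^9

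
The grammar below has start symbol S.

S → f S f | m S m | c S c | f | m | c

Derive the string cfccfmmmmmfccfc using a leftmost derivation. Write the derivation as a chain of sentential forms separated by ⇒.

S ⇒ cSc   [S → c S c]
cSc ⇒ cfSfc   [S → f S f]
cfSfc ⇒ cfcScfc   [S → c S c]
cfcScfc ⇒ cfccSccfc   [S → c S c]
cfccSccfc ⇒ cfccfSfccfc   [S → f S f]
cfccfSfccfc ⇒ cfccfmSmfccfc   [S → m S m]
cfccfmSmfccfc ⇒ cfccfmmSmmfccfc   [S → m S m]
cfccfmmSmmfccfc ⇒ cfccfmmmmmfccfc   [S → m]

S⇒cSc⇒cfSfc⇒cfcScfc⇒cfccSccfc⇒cfccfSfccfc⇒cfccfmSmfccfc⇒cfccfmmSmmfccfc⇒cfccfmmmmmfccfc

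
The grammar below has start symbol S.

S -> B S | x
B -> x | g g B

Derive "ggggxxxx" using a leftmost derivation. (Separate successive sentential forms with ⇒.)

S ⇒ BS   [S -> B S]
BS ⇒ ggBS   [B -> g g B]
ggBS ⇒ ggggBS   [B -> g g B]
ggggBS ⇒ ggggxS   [B -> x]
ggggxS ⇒ ggggxBS   [S -> B S]
ggggxBS ⇒ ggggxxS   [B -> x]
ggggxxS ⇒ ggggxxBS   [S -> B S]
ggggxxBS ⇒ ggggxxxS   [B -> x]
ggggxxxS ⇒ ggggxxxx   [S -> x]

S ⇒ BS ⇒ ggBS ⇒ ggggBS ⇒ ggggxS ⇒ ggggxBS ⇒ ggggxxS ⇒ ggggxxBS ⇒ ggggxxxS ⇒ ggggxxxx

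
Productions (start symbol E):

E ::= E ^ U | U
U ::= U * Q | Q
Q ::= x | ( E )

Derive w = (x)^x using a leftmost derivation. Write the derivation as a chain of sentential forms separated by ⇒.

E ⇒ E^U   [E ::= E ^ U]
E^U ⇒ U^U   [E ::= U]
U^U ⇒ Q^U   [U ::= Q]
Q^U ⇒ (E)^U   [Q ::= ( E )]
(E)^U ⇒ (U)^U   [E ::= U]
(U)^U ⇒ (Q)^U   [U ::= Q]
(Q)^U ⇒ (x)^U   [Q ::= x]
(x)^U ⇒ (x)^Q   [U ::= Q]
(x)^Q ⇒ (x)^x   [Q ::= x]

E ⇒ E^U ⇒ U^U ⇒ Q^U ⇒ (E)^U ⇒ (U)^U ⇒ (Q)^U ⇒ (x)^U ⇒ (x)^Q ⇒ (x)^x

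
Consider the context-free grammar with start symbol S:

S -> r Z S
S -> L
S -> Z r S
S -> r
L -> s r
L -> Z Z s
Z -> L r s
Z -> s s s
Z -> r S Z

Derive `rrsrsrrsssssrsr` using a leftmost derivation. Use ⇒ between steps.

S ⇒ rZS ⇒ rrSZS ⇒ rrLZS ⇒ rrsrZS ⇒ rrsrLrsS ⇒ rrsrZZsrsS ⇒ rrsrLrsZsrsS ⇒ rrsrsrrsZsrsS ⇒ rrsrsrrsssssrsS ⇒ rrsrsrrsssssrsr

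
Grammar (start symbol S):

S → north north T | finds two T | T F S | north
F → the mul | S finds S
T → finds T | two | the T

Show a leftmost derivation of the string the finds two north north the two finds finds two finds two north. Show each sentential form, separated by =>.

S => T F S => the T F S => the finds T F S => the finds two F S => the finds two S finds S S => the finds two north north T finds S S => the finds two north north the T finds S S => the finds two north north the two finds S S => the finds two north north the two finds finds two T S => the finds two north north the two finds finds two finds T S => the finds two north north the two finds finds two finds two S => the finds two north north the two finds finds two finds two north

S => T F S   [S → T F S]
T F S => the T F S   [T → the T]
the T F S => the finds T F S   [T → finds T]
the finds T F S => the finds two F S   [T → two]
the finds two F S => the finds two S finds S S   [F → S finds S]
the finds two S finds S S => the finds two north north T finds S S   [S → north north T]
the finds two north north T finds S S => the finds two north north the T finds S S   [T → the T]
the finds two north north the T finds S S => the finds two north north the two finds S S   [T → two]
the finds two north north the two finds S S => the finds two north north the two finds finds two T S   [S → finds two T]
the finds two north north the two finds finds two T S => the finds two north north the two finds finds two finds T S   [T → finds T]
the finds two north north the two finds finds two finds T S => the finds two north north the two finds finds two finds two S   [T → two]
the finds two north north the two finds finds two finds two S => the finds two north north the two finds finds two finds two north   [S → north]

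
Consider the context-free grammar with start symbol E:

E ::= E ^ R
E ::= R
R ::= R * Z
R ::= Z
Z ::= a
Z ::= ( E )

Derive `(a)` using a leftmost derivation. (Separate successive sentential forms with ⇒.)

E ⇒ R ⇒ Z ⇒ (E) ⇒ (R) ⇒ (Z) ⇒ (a)

E ⇒ R   [E ::= R]
R ⇒ Z   [R ::= Z]
Z ⇒ (E)   [Z ::= ( E )]
(E) ⇒ (R)   [E ::= R]
(R) ⇒ (Z)   [R ::= Z]
(Z) ⇒ (a)   [Z ::= a]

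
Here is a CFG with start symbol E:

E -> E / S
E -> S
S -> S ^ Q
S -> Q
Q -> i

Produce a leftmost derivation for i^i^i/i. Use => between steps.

E => E/S => S/S => S^Q/S => S^Q^Q/S => Q^Q^Q/S => i^Q^Q/S => i^i^Q/S => i^i^i/S => i^i^i/Q => i^i^i/i

E => E/S   [E -> E / S]
E/S => S/S   [E -> S]
S/S => S^Q/S   [S -> S ^ Q]
S^Q/S => S^Q^Q/S   [S -> S ^ Q]
S^Q^Q/S => Q^Q^Q/S   [S -> Q]
Q^Q^Q/S => i^Q^Q/S   [Q -> i]
i^Q^Q/S => i^i^Q/S   [Q -> i]
i^i^Q/S => i^i^i/S   [Q -> i]
i^i^i/S => i^i^i/Q   [S -> Q]
i^i^i/Q => i^i^i/i   [Q -> i]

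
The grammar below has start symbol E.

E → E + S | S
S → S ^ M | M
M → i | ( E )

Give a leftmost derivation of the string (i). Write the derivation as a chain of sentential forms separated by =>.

E => S => M => (E) => (S) => (M) => (i)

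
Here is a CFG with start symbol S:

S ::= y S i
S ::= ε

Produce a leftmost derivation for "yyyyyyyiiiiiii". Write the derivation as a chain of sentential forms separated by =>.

S=>ySi=>yySii=>yyySiii=>yyyySiiii=>yyyyySiiiii=>yyyyyySiiiiii=>yyyyyyySiiiiiii=>yyyyyyyiiiiiii

S => ySi   [S ::= y S i]
ySi => yySii   [S ::= y S i]
yySii => yyySiii   [S ::= y S i]
yyySiii => yyyySiiii   [S ::= y S i]
yyyySiiii => yyyyySiiiii   [S ::= y S i]
yyyyySiiiii => yyyyyySiiiiii   [S ::= y S i]
yyyyyySiiiiii => yyyyyyySiiiiiii   [S ::= y S i]
yyyyyyySiiiiiii => yyyyyyyiiiiiii   [S ::= ε]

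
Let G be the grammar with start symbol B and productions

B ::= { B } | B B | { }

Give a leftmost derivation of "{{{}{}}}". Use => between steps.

B => {B} => {{B}} => {{BB}} => {{{}B}} => {{{}{}}}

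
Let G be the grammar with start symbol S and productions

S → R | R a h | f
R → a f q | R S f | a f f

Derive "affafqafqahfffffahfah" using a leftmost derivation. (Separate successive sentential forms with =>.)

S => Rah => RSfah => affSfah => affRahfah => affRSfahfah => affRSfSfahfah => affRSfSfSfahfah => affafqSfSfSfahfah => affafqRahfSfSfahfah => affafqafqahfSfSfahfah => affafqafqahfffSfahfah => affafqafqahfffffahfah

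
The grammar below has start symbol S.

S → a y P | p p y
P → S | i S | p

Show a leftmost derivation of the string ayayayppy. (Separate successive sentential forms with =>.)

S => ayP   [S → a y P]
ayP => ayS   [P → S]
ayS => ayayP   [S → a y P]
ayayP => ayayS   [P → S]
ayayS => ayayayP   [S → a y P]
ayayayP => ayayayS   [P → S]
ayayayS => ayayayppy   [S → p p y]

S => ayP => ayS => ayayP => ayayS => ayayayP => ayayayS => ayayayppy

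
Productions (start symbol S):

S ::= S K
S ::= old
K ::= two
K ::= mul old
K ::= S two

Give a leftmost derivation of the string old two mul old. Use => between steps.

S => S K => S K K => old K K => old two K => old two mul old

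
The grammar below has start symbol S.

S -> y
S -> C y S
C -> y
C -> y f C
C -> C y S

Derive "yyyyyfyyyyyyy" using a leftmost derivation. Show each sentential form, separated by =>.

S => CyS => CySyS => yySyS => yyCySyS => yyyySyS => yyyyCySyS => yyyyyfCySyS => yyyyyfyySyS => yyyyyfyyyyS => yyyyyfyyyyCyS => yyyyyfyyyyyyS => yyyyyfyyyyyyy

S => CyS   [S -> C y S]
CyS => CySyS   [C -> C y S]
CySyS => yySyS   [C -> y]
yySyS => yyCySyS   [S -> C y S]
yyCySyS => yyyySyS   [C -> y]
yyyySyS => yyyyCySyS   [S -> C y S]
yyyyCySyS => yyyyyfCySyS   [C -> y f C]
yyyyyfCySyS => yyyyyfyySyS   [C -> y]
yyyyyfyySyS => yyyyyfyyyyS   [S -> y]
yyyyyfyyyyS => yyyyyfyyyyCyS   [S -> C y S]
yyyyyfyyyyCyS => yyyyyfyyyyyyS   [C -> y]
yyyyyfyyyyyyS => yyyyyfyyyyyyy   [S -> y]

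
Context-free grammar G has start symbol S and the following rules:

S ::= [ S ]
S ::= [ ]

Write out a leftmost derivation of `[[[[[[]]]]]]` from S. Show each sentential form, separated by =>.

S => [S] => [[S]] => [[[S]]] => [[[[S]]]] => [[[[[S]]]]] => [[[[[[]]]]]]

S => [S]   [S ::= [ S ]]
[S] => [[S]]   [S ::= [ S ]]
[[S]] => [[[S]]]   [S ::= [ S ]]
[[[S]]] => [[[[S]]]]   [S ::= [ S ]]
[[[[S]]]] => [[[[[S]]]]]   [S ::= [ S ]]
[[[[[S]]]]] => [[[[[[]]]]]]   [S ::= [ ]]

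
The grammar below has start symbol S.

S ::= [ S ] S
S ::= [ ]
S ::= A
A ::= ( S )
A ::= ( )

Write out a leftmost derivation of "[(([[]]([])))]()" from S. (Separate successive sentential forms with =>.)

S => [S]S   [S ::= [ S ] S]
[S]S => [A]S   [S ::= A]
[A]S => [(S)]S   [A ::= ( S )]
[(S)]S => [(A)]S   [S ::= A]
[(A)]S => [((S))]S   [A ::= ( S )]
[((S))]S => [(([S]S))]S   [S ::= [ S ] S]
[(([S]S))]S => [(([[]]S))]S   [S ::= [ ]]
[(([[]]S))]S => [(([[]]A))]S   [S ::= A]
[(([[]]A))]S => [(([[]](S)))]S   [A ::= ( S )]
[(([[]](S)))]S => [(([[]]([])))]S   [S ::= [ ]]
[(([[]]([])))]S => [(([[]]([])))]A   [S ::= A]
[(([[]]([])))]A => [(([[]]([])))]()   [A ::= ( )]

S => [S]S => [A]S => [(S)]S => [(A)]S => [((S))]S => [(([S]S))]S => [(([[]]S))]S => [(([[]]A))]S => [(([[]](S)))]S => [(([[]]([])))]S => [(([[]]([])))]A => [(([[]]([])))]()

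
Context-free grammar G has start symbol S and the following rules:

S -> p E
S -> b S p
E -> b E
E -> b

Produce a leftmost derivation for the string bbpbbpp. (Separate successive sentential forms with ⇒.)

S ⇒ bSp ⇒ bbSpp ⇒ bbpEpp ⇒ bbpbEpp ⇒ bbpbbpp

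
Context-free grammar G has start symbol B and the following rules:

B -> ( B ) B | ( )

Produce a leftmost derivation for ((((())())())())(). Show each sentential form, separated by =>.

B => (B)B   [B -> ( B ) B]
(B)B => ((B)B)B   [B -> ( B ) B]
((B)B)B => (((B)B)B)B   [B -> ( B ) B]
(((B)B)B)B => ((((B)B)B)B)B   [B -> ( B ) B]
((((B)B)B)B)B => ((((())B)B)B)B   [B -> ( )]
((((())B)B)B)B => ((((())())B)B)B   [B -> ( )]
((((())())B)B)B => ((((())())())B)B   [B -> ( )]
((((())())())B)B => ((((())())())())B   [B -> ( )]
((((())())())())B => ((((())())())())()   [B -> ( )]

B=>(B)B=>((B)B)B=>(((B)B)B)B=>((((B)B)B)B)B=>((((())B)B)B)B=>((((())())B)B)B=>((((())())())B)B=>((((())())())())B=>((((())())())())()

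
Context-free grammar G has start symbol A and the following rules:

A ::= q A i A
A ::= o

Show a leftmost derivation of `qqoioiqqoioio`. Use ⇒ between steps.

A ⇒ qAiA   [A ::= q A i A]
qAiA ⇒ qqAiAiA   [A ::= q A i A]
qqAiAiA ⇒ qqoiAiA   [A ::= o]
qqoiAiA ⇒ qqoioiA   [A ::= o]
qqoioiA ⇒ qqoioiqAiA   [A ::= q A i A]
qqoioiqAiA ⇒ qqoioiqqAiAiA   [A ::= q A i A]
qqoioiqqAiAiA ⇒ qqoioiqqoiAiA   [A ::= o]
qqoioiqqoiAiA ⇒ qqoioiqqoioiA   [A ::= o]
qqoioiqqoioiA ⇒ qqoioiqqoioio   [A ::= o]

A ⇒ qAiA ⇒ qqAiAiA ⇒ qqoiAiA ⇒ qqoioiA ⇒ qqoioiqAiA ⇒ qqoioiqqAiAiA ⇒ qqoioiqqoiAiA ⇒ qqoioiqqoioiA ⇒ qqoioiqqoioio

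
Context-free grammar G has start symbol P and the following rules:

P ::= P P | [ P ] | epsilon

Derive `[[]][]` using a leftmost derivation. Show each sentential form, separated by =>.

P => PP   [P ::= P P]
PP => PPP   [P ::= P P]
PPP => PPPP   [P ::= P P]
PPPP => [P]PPP   [P ::= [ P ]]
[P]PPP => [[P]]PPP   [P ::= [ P ]]
[[P]]PPP => [[]]PPP   [P ::= epsilon]
[[]]PPP => [[]]PP   [P ::= epsilon]
[[]]PP => [[]][P]P   [P ::= [ P ]]
[[]][P]P => [[]][]P   [P ::= epsilon]
[[]][]P => [[]][]   [P ::= epsilon]

P => PP => PPP => PPPP => [P]PPP => [[P]]PPP => [[]]PPP => [[]]PP => [[]][P]P => [[]][]P => [[]][]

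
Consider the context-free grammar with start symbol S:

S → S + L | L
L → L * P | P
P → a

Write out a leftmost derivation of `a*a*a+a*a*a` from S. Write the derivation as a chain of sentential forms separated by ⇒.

S ⇒ S+L ⇒ L+L ⇒ L*P+L ⇒ L*P*P+L ⇒ P*P*P+L ⇒ a*P*P+L ⇒ a*a*P+L ⇒ a*a*a+L ⇒ a*a*a+L*P ⇒ a*a*a+L*P*P ⇒ a*a*a+P*P*P ⇒ a*a*a+a*P*P ⇒ a*a*a+a*a*P ⇒ a*a*a+a*a*a

S ⇒ S+L   [S → S + L]
S+L ⇒ L+L   [S → L]
L+L ⇒ L*P+L   [L → L * P]
L*P+L ⇒ L*P*P+L   [L → L * P]
L*P*P+L ⇒ P*P*P+L   [L → P]
P*P*P+L ⇒ a*P*P+L   [P → a]
a*P*P+L ⇒ a*a*P+L   [P → a]
a*a*P+L ⇒ a*a*a+L   [P → a]
a*a*a+L ⇒ a*a*a+L*P   [L → L * P]
a*a*a+L*P ⇒ a*a*a+L*P*P   [L → L * P]
a*a*a+L*P*P ⇒ a*a*a+P*P*P   [L → P]
a*a*a+P*P*P ⇒ a*a*a+a*P*P   [P → a]
a*a*a+a*P*P ⇒ a*a*a+a*a*P   [P → a]
a*a*a+a*a*P ⇒ a*a*a+a*a*a   [P → a]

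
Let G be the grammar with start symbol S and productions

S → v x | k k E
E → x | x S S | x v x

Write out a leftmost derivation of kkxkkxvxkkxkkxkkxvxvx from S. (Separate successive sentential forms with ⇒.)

S⇒kkE⇒kkxSS⇒kkxkkES⇒kkxkkxSSS⇒kkxkkxvxSS⇒kkxkkxvxkkES⇒kkxkkxvxkkxSSS⇒kkxkkxvxkkxkkESS⇒kkxkkxvxkkxkkxSS⇒kkxkkxvxkkxkkxkkES⇒kkxkkxvxkkxkkxkkxvxS⇒kkxkkxvxkkxkkxkkxvxvx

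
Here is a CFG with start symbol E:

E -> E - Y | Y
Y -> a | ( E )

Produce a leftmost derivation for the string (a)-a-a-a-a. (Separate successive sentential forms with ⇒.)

E ⇒ E-Y ⇒ E-Y-Y ⇒ E-Y-Y-Y ⇒ E-Y-Y-Y-Y ⇒ Y-Y-Y-Y-Y ⇒ (E)-Y-Y-Y-Y ⇒ (Y)-Y-Y-Y-Y ⇒ (a)-Y-Y-Y-Y ⇒ (a)-a-Y-Y-Y ⇒ (a)-a-a-Y-Y ⇒ (a)-a-a-a-Y ⇒ (a)-a-a-a-a

E ⇒ E-Y   [E -> E - Y]
E-Y ⇒ E-Y-Y   [E -> E - Y]
E-Y-Y ⇒ E-Y-Y-Y   [E -> E - Y]
E-Y-Y-Y ⇒ E-Y-Y-Y-Y   [E -> E - Y]
E-Y-Y-Y-Y ⇒ Y-Y-Y-Y-Y   [E -> Y]
Y-Y-Y-Y-Y ⇒ (E)-Y-Y-Y-Y   [Y -> ( E )]
(E)-Y-Y-Y-Y ⇒ (Y)-Y-Y-Y-Y   [E -> Y]
(Y)-Y-Y-Y-Y ⇒ (a)-Y-Y-Y-Y   [Y -> a]
(a)-Y-Y-Y-Y ⇒ (a)-a-Y-Y-Y   [Y -> a]
(a)-a-Y-Y-Y ⇒ (a)-a-a-Y-Y   [Y -> a]
(a)-a-a-Y-Y ⇒ (a)-a-a-a-Y   [Y -> a]
(a)-a-a-a-Y ⇒ (a)-a-a-a-a   [Y -> a]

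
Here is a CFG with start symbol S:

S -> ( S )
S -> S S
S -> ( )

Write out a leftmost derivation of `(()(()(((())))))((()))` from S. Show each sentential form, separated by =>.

S=>SS=>(S)S=>(SS)S=>(()S)S=>(()(S))S=>(()(SS))S=>(()(()S))S=>(()(()(S)))S=>(()(()((S))))S=>(()(()(((S)))))S=>(()(()(((())))))S=>(()(()(((())))))(S)=>(()(()(((())))))((S))=>(()(()(((())))))((()))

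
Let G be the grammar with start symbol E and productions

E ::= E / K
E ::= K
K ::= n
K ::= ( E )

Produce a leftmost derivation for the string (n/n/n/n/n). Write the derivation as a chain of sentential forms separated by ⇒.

E ⇒ K   [E ::= K]
K ⇒ (E)   [K ::= ( E )]
(E) ⇒ (E/K)   [E ::= E / K]
(E/K) ⇒ (E/K/K)   [E ::= E / K]
(E/K/K) ⇒ (E/K/K/K)   [E ::= E / K]
(E/K/K/K) ⇒ (E/K/K/K/K)   [E ::= E / K]
(E/K/K/K/K) ⇒ (K/K/K/K/K)   [E ::= K]
(K/K/K/K/K) ⇒ (n/K/K/K/K)   [K ::= n]
(n/K/K/K/K) ⇒ (n/n/K/K/K)   [K ::= n]
(n/n/K/K/K) ⇒ (n/n/n/K/K)   [K ::= n]
(n/n/n/K/K) ⇒ (n/n/n/n/K)   [K ::= n]
(n/n/n/n/K) ⇒ (n/n/n/n/n)   [K ::= n]

E ⇒ K ⇒ (E) ⇒ (E/K) ⇒ (E/K/K) ⇒ (E/K/K/K) ⇒ (E/K/K/K/K) ⇒ (K/K/K/K/K) ⇒ (n/K/K/K/K) ⇒ (n/n/K/K/K) ⇒ (n/n/n/K/K) ⇒ (n/n/n/n/K) ⇒ (n/n/n/n/n)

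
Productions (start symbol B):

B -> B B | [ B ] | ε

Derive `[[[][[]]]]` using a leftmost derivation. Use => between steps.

B => [B] => [[B]] => [[BB]] => [[[B]B]] => [[[]B]] => [[[][B]]] => [[[][[B]]]] => [[[][[]]]]

B => [B]   [B -> [ B ]]
[B] => [[B]]   [B -> [ B ]]
[[B]] => [[BB]]   [B -> B B]
[[BB]] => [[[B]B]]   [B -> [ B ]]
[[[B]B]] => [[[]B]]   [B -> ε]
[[[]B]] => [[[][B]]]   [B -> [ B ]]
[[[][B]]] => [[[][[B]]]]   [B -> [ B ]]
[[[][[B]]]] => [[[][[]]]]   [B -> ε]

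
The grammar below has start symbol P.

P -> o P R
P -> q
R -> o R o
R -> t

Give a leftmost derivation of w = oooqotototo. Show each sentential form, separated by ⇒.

P ⇒ oPR   [P -> o P R]
oPR ⇒ ooPRR   [P -> o P R]
ooPRR ⇒ oooPRRR   [P -> o P R]
oooPRRR ⇒ oooqRRR   [P -> q]
oooqRRR ⇒ oooqoRoRR   [R -> o R o]
oooqoRoRR ⇒ oooqotoRR   [R -> t]
oooqotoRR ⇒ oooqototR   [R -> t]
oooqototR ⇒ oooqototoRo   [R -> o R o]
oooqototoRo ⇒ oooqotototo   [R -> t]

P ⇒ oPR ⇒ ooPRR ⇒ oooPRRR ⇒ oooqRRR ⇒ oooqoRoRR ⇒ oooqotoRR ⇒ oooqototR ⇒ oooqototoRo ⇒ oooqotototo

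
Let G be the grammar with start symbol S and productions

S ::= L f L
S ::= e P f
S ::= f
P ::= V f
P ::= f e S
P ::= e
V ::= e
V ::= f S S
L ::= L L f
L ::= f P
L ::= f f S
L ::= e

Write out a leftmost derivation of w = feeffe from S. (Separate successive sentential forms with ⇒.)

S ⇒ LfL   [S ::= L f L]
LfL ⇒ LLffL   [L ::= L L f]
LLffL ⇒ fPLffL   [L ::= f P]
fPLffL ⇒ feLffL   [P ::= e]
feLffL ⇒ feeffL   [L ::= e]
feeffL ⇒ feeffe   [L ::= e]

S⇒LfL⇒LLffL⇒fPLffL⇒feLffL⇒feeffL⇒feeffe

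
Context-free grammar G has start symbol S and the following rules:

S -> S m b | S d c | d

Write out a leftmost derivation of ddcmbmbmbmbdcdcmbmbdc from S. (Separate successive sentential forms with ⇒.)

S ⇒ Sdc ⇒ Smbdc ⇒ Smbmbdc ⇒ Sdcmbmbdc ⇒ Sdcdcmbmbdc ⇒ Smbdcdcmbmbdc ⇒ Smbmbdcdcmbmbdc ⇒ Smbmbmbdcdcmbmbdc ⇒ Smbmbmbmbdcdcmbmbdc ⇒ Sdcmbmbmbmbdcdcmbmbdc ⇒ ddcmbmbmbmbdcdcmbmbdc

S ⇒ Sdc   [S -> S d c]
Sdc ⇒ Smbdc   [S -> S m b]
Smbdc ⇒ Smbmbdc   [S -> S m b]
Smbmbdc ⇒ Sdcmbmbdc   [S -> S d c]
Sdcmbmbdc ⇒ Sdcdcmbmbdc   [S -> S d c]
Sdcdcmbmbdc ⇒ Smbdcdcmbmbdc   [S -> S m b]
Smbdcdcmbmbdc ⇒ Smbmbdcdcmbmbdc   [S -> S m b]
Smbmbdcdcmbmbdc ⇒ Smbmbmbdcdcmbmbdc   [S -> S m b]
Smbmbmbdcdcmbmbdc ⇒ Smbmbmbmbdcdcmbmbdc   [S -> S m b]
Smbmbmbmbdcdcmbmbdc ⇒ Sdcmbmbmbmbdcdcmbmbdc   [S -> S d c]
Sdcmbmbmbmbdcdcmbmbdc ⇒ ddcmbmbmbmbdcdcmbmbdc   [S -> d]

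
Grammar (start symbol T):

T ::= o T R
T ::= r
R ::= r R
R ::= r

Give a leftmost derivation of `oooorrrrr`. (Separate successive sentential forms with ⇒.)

T⇒oTR⇒ooTRR⇒oooTRRR⇒ooooTRRRR⇒oooorRRRR⇒oooorrRRR⇒oooorrrRR⇒oooorrrrR⇒oooorrrrr

T ⇒ oTR   [T ::= o T R]
oTR ⇒ ooTRR   [T ::= o T R]
ooTRR ⇒ oooTRRR   [T ::= o T R]
oooTRRR ⇒ ooooTRRRR   [T ::= o T R]
ooooTRRRR ⇒ oooorRRRR   [T ::= r]
oooorRRRR ⇒ oooorrRRR   [R ::= r]
oooorrRRR ⇒ oooorrrRR   [R ::= r]
oooorrrRR ⇒ oooorrrrR   [R ::= r]
oooorrrrR ⇒ oooorrrrr   [R ::= r]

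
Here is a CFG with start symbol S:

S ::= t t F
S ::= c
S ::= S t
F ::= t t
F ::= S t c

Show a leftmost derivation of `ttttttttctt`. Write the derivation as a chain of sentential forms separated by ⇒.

S ⇒ St   [S ::= S t]
St ⇒ Stt   [S ::= S t]
Stt ⇒ ttFtt   [S ::= t t F]
ttFtt ⇒ ttStctt   [F ::= S t c]
ttStctt ⇒ ttSttctt   [S ::= S t]
ttSttctt ⇒ ttttFttctt   [S ::= t t F]
ttttFttctt ⇒ ttttttttctt   [F ::= t t]

S ⇒ St ⇒ Stt ⇒ ttFtt ⇒ ttStctt ⇒ ttSttctt ⇒ ttttFttctt ⇒ ttttttttctt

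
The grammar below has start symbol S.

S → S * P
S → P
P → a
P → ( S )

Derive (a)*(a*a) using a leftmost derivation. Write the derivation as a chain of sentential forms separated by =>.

S => S*P => P*P => (S)*P => (P)*P => (a)*P => (a)*(S) => (a)*(S*P) => (a)*(P*P) => (a)*(a*P) => (a)*(a*a)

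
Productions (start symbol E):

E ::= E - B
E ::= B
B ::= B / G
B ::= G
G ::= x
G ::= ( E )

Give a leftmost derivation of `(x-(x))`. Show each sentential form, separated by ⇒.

E ⇒ B   [E ::= B]
B ⇒ G   [B ::= G]
G ⇒ (E)   [G ::= ( E )]
(E) ⇒ (E-B)   [E ::= E - B]
(E-B) ⇒ (B-B)   [E ::= B]
(B-B) ⇒ (G-B)   [B ::= G]
(G-B) ⇒ (x-B)   [G ::= x]
(x-B) ⇒ (x-G)   [B ::= G]
(x-G) ⇒ (x-(E))   [G ::= ( E )]
(x-(E)) ⇒ (x-(B))   [E ::= B]
(x-(B)) ⇒ (x-(G))   [B ::= G]
(x-(G)) ⇒ (x-(x))   [G ::= x]

E ⇒ B ⇒ G ⇒ (E) ⇒ (E-B) ⇒ (B-B) ⇒ (G-B) ⇒ (x-B) ⇒ (x-G) ⇒ (x-(E)) ⇒ (x-(B)) ⇒ (x-(G)) ⇒ (x-(x))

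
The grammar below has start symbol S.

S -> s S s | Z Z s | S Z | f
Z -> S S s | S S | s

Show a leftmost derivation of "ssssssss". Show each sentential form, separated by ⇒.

S⇒sSs⇒sSZs⇒ssSsZs⇒ssZZssZs⇒sssZssZs⇒ssssssZs⇒ssssssss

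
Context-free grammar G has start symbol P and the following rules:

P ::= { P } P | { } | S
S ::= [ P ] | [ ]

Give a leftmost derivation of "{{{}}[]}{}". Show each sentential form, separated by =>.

P => {P}P => {{P}P}P => {{{}}P}P => {{{}}S}P => {{{}}[]}P => {{{}}[]}{}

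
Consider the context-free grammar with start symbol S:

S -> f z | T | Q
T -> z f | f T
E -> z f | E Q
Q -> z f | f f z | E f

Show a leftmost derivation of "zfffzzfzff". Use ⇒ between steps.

S⇒Q⇒Ef⇒EQf⇒EQQf⇒EQQQf⇒zfQQQf⇒zfffzQQf⇒zfffzzfQf⇒zfffzzfzff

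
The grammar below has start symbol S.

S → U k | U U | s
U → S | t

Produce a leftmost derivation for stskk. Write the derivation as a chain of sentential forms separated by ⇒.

S ⇒ Uk   [S → U k]
Uk ⇒ Sk   [U → S]
Sk ⇒ Ukk   [S → U k]
Ukk ⇒ Skk   [U → S]
Skk ⇒ UUkk   [S → U U]
UUkk ⇒ SUkk   [U → S]
SUkk ⇒ UUUkk   [S → U U]
UUUkk ⇒ SUUkk   [U → S]
SUUkk ⇒ sUUkk   [S → s]
sUUkk ⇒ stUkk   [U → t]
stUkk ⇒ stSkk   [U → S]
stSkk ⇒ stskk   [S → s]

S ⇒ Uk ⇒ Sk ⇒ Ukk ⇒ Skk ⇒ UUkk ⇒ SUkk ⇒ UUUkk ⇒ SUUkk ⇒ sUUkk ⇒ stUkk ⇒ stSkk ⇒ stskk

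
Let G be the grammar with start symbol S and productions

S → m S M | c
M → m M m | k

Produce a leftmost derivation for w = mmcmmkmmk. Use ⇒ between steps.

S ⇒ mSM   [S → m S M]
mSM ⇒ mmSMM   [S → m S M]
mmSMM ⇒ mmcMM   [S → c]
mmcMM ⇒ mmcmMmM   [M → m M m]
mmcmMmM ⇒ mmcmmMmmM   [M → m M m]
mmcmmMmmM ⇒ mmcmmkmmM   [M → k]
mmcmmkmmM ⇒ mmcmmkmmk   [M → k]

S⇒mSM⇒mmSMM⇒mmcMM⇒mmcmMmM⇒mmcmmMmmM⇒mmcmmkmmM⇒mmcmmkmmk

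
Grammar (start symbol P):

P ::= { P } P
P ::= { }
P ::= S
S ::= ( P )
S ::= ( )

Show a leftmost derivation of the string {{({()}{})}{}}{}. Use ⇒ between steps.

P ⇒ {P}P ⇒ {{P}P}P ⇒ {{S}P}P ⇒ {{(P)}P}P ⇒ {{({P}P)}P}P ⇒ {{({S}P)}P}P ⇒ {{({()}P)}P}P ⇒ {{({()}{})}P}P ⇒ {{({()}{})}{}}P ⇒ {{({()}{})}{}}{}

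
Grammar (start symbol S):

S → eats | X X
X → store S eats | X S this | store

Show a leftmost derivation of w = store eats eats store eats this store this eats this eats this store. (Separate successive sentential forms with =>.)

S => X X   [S → X X]
X X => X S this X   [X → X S this]
X S this X => X S this S this X   [X → X S this]
X S this S this X => X S this S this S this X   [X → X S this]
X S this S this S this X => store S eats S this S this S this X   [X → store S eats]
store S eats S this S this S this X => store eats eats S this S this S this X   [S → eats]
store eats eats S this S this S this X => store eats eats X X this S this S this X   [S → X X]
store eats eats X X this S this S this X => store eats eats X S this X this S this S this X   [X → X S this]
store eats eats X S this X this S this S this X => store eats eats store S this X this S this S this X   [X → store]
store eats eats store S this X this S this S this X => store eats eats store eats this X this S this S this X   [S → eats]
store eats eats store eats this X this S this S this X => store eats eats store eats this store this S this S this X   [X → store]
store eats eats store eats this store this S this S this X => store eats eats store eats this store this eats this S this X   [S → eats]
store eats eats store eats this store this eats this S this X => store eats eats store eats this store this eats this eats this X   [S → eats]
store eats eats store eats this store this eats this eats this X => store eats eats store eats this store this eats this eats this store   [X → store]

S => X X => X S this X => X S this S this X => X S this S this S this X => store S eats S this S this S this X => store eats eats S this S this S this X => store eats eats X X this S this S this X => store eats eats X S this X this S this S this X => store eats eats store S this X this S this S this X => store eats eats store eats this X this S this S this X => store eats eats store eats this store this S this S this X => store eats eats store eats this store this eats this S this X => store eats eats store eats this store this eats this eats this X => store eats eats store eats this store this eats this eats this store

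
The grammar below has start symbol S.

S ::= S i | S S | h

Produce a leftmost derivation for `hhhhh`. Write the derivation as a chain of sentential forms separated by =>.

S => SS => SSS => hSS => hSSS => hSSSS => hhSSS => hhhSS => hhhhS => hhhhh

S => SS   [S ::= S S]
SS => SSS   [S ::= S S]
SSS => hSS   [S ::= h]
hSS => hSSS   [S ::= S S]
hSSS => hSSSS   [S ::= S S]
hSSSS => hhSSS   [S ::= h]
hhSSS => hhhSS   [S ::= h]
hhhSS => hhhhS   [S ::= h]
hhhhS => hhhhh   [S ::= h]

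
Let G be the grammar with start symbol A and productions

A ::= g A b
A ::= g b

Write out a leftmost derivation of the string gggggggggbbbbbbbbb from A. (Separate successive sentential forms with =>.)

A => gAb   [A ::= g A b]
gAb => ggAbb   [A ::= g A b]
ggAbb => gggAbbb   [A ::= g A b]
gggAbbb => ggggAbbbb   [A ::= g A b]
ggggAbbbb => gggggAbbbbb   [A ::= g A b]
gggggAbbbbb => ggggggAbbbbbb   [A ::= g A b]
ggggggAbbbbbb => gggggggAbbbbbbb   [A ::= g A b]
gggggggAbbbbbbb => ggggggggAbbbbbbbb   [A ::= g A b]
ggggggggAbbbbbbbb => gggggggggbbbbbbbbb   [A ::= g b]

A => gAb => ggAbb => gggAbbb => ggggAbbbb => gggggAbbbbb => ggggggAbbbbbb => gggggggAbbbbbbb => ggggggggAbbbbbbbb => gggggggggbbbbbbbbb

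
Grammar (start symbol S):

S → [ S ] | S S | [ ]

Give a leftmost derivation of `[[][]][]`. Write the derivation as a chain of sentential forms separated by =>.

S => SS => [S]S => [SS]S => [[]S]S => [[][]]S => [[][]][]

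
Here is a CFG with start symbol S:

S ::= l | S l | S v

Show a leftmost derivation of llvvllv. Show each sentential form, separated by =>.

S=>Sv=>Slv=>Sllv=>Svllv=>Svvllv=>Slvvllv=>llvvllv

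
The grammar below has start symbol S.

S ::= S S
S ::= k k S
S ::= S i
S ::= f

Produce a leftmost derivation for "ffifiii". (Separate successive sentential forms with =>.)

S => SS => fS => fSi => fSii => fSiii => fSSiii => fSiSiii => ffiSiii => ffifiii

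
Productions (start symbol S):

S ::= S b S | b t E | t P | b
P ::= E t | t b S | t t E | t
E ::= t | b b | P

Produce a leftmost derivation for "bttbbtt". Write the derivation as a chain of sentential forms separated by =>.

S => btE   [S ::= b t E]
btE => btP   [E ::= P]
btP => bttbS   [P ::= t b S]
bttbS => bttbbtE   [S ::= b t E]
bttbbtE => bttbbtt   [E ::= t]

S => btE => btP => bttbS => bttbbtE => bttbbtt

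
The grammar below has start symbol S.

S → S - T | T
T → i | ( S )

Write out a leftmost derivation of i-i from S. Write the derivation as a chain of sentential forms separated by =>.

S => S-T => T-T => i-T => i-i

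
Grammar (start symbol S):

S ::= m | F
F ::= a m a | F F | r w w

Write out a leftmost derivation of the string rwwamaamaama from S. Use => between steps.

S => F   [S ::= F]
F => FF   [F ::= F F]
FF => FFF   [F ::= F F]
FFF => FFFF   [F ::= F F]
FFFF => rwwFFF   [F ::= r w w]
rwwFFF => rwwamaFF   [F ::= a m a]
rwwamaFF => rwwamaamaF   [F ::= a m a]
rwwamaamaF => rwwamaamaama   [F ::= a m a]

S=>F=>FF=>FFF=>FFFF=>rwwFFF=>rwwamaFF=>rwwamaamaF=>rwwamaamaama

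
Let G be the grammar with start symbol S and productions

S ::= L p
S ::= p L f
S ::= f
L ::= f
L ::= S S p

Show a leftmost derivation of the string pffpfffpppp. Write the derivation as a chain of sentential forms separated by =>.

S => Lp   [S ::= L p]
Lp => SSpp   [L ::= S S p]
SSpp => pLfSpp   [S ::= p L f]
pLfSpp => pSSpfSpp   [L ::= S S p]
pSSpfSpp => pfSpfSpp   [S ::= f]
pfSpfSpp => pffpfSpp   [S ::= f]
pffpfSpp => pffpfLppp   [S ::= L p]
pffpfLppp => pffpfSSpppp   [L ::= S S p]
pffpfSSpppp => pffpffSpppp   [S ::= f]
pffpffSpppp => pffpfffpppp   [S ::= f]

S=>Lp=>SSpp=>pLfSpp=>pSSpfSpp=>pfSpfSpp=>pffpfSpp=>pffpfLppp=>pffpfSSpppp=>pffpffSpppp=>pffpfffpppp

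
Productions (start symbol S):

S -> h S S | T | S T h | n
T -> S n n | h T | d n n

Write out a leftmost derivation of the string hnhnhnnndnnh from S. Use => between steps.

S => hSS => hnS => hnSTh => hnhSSTh => hnhnSTh => hnhnTTh => hnhnhTTh => hnhnhSnnTh => hnhnhnnnTh => hnhnhnnndnnh

S => hSS   [S -> h S S]
hSS => hnS   [S -> n]
hnS => hnSTh   [S -> S T h]
hnSTh => hnhSSTh   [S -> h S S]
hnhSSTh => hnhnSTh   [S -> n]
hnhnSTh => hnhnTTh   [S -> T]
hnhnTTh => hnhnhTTh   [T -> h T]
hnhnhTTh => hnhnhSnnTh   [T -> S n n]
hnhnhSnnTh => hnhnhnnnTh   [S -> n]
hnhnhnnnTh => hnhnhnnndnnh   [T -> d n n]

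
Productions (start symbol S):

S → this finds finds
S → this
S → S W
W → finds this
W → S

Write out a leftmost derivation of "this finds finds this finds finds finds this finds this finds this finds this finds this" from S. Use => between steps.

S => S W   [S → S W]
S W => S W W   [S → S W]
S W W => S W W W   [S → S W]
S W W W => S W W W W   [S → S W]
S W W W W => this finds finds W W W W   [S → this finds finds]
this finds finds W W W W => this finds finds S W W W   [W → S]
this finds finds S W W W => this finds finds S W W W W   [S → S W]
this finds finds S W W W W => this finds finds S W W W W W   [S → S W]
this finds finds S W W W W W => this finds finds this finds finds W W W W W   [S → this finds finds]
this finds finds this finds finds W W W W W => this finds finds this finds finds finds this W W W W   [W → finds this]
this finds finds this finds finds finds this W W W W => this finds finds this finds finds finds this finds this W W W   [W → finds this]
this finds finds this finds finds finds this finds this W W W => this finds finds this finds finds finds this finds this finds this W W   [W → finds this]
this finds finds this finds finds finds this finds this finds this W W => this finds finds this finds finds finds this finds this finds this finds this W   [W → finds this]
this finds finds this finds finds finds this finds this finds this finds this W => this finds finds this finds finds finds this finds this finds this finds this finds this   [W → finds this]

S => S W => S W W => S W W W => S W W W W => this finds finds W W W W => this finds finds S W W W => this finds finds S W W W W => this finds finds S W W W W W => this finds finds this finds finds W W W W W => this finds finds this finds finds finds this W W W W => this finds finds this finds finds finds this finds this W W W => this finds finds this finds finds finds this finds this finds this W W => this finds finds this finds finds finds this finds this finds this finds this W => this finds finds this finds finds finds this finds this finds this finds this finds this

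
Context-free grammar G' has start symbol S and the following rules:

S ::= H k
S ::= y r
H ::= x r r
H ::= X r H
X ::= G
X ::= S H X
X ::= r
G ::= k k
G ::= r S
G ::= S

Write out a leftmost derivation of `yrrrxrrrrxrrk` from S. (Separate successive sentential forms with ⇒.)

S ⇒ Hk ⇒ XrHk ⇒ SHXrHk ⇒ yrHXrHk ⇒ yrXrHXrHk ⇒ yrrrHXrHk ⇒ yrrrxrrXrHk ⇒ yrrrxrrrrHk ⇒ yrrrxrrrrxrrk

S ⇒ Hk   [S ::= H k]
Hk ⇒ XrHk   [H ::= X r H]
XrHk ⇒ SHXrHk   [X ::= S H X]
SHXrHk ⇒ yrHXrHk   [S ::= y r]
yrHXrHk ⇒ yrXrHXrHk   [H ::= X r H]
yrXrHXrHk ⇒ yrrrHXrHk   [X ::= r]
yrrrHXrHk ⇒ yrrrxrrXrHk   [H ::= x r r]
yrrrxrrXrHk ⇒ yrrrxrrrrHk   [X ::= r]
yrrrxrrrrHk ⇒ yrrrxrrrrxrrk   [H ::= x r r]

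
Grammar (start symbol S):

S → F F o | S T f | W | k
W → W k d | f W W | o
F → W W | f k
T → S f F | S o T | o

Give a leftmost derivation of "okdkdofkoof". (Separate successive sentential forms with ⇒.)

S ⇒ STf   [S → S T f]
STf ⇒ FFoTf   [S → F F o]
FFoTf ⇒ WWFoTf   [F → W W]
WWFoTf ⇒ WkdWFoTf   [W → W k d]
WkdWFoTf ⇒ WkdkdWFoTf   [W → W k d]
WkdkdWFoTf ⇒ okdkdWFoTf   [W → o]
okdkdWFoTf ⇒ okdkdoFoTf   [W → o]
okdkdoFoTf ⇒ okdkdofkoTf   [F → f k]
okdkdofkoTf ⇒ okdkdofkoof   [T → o]

S ⇒ STf ⇒ FFoTf ⇒ WWFoTf ⇒ WkdWFoTf ⇒ WkdkdWFoTf ⇒ okdkdWFoTf ⇒ okdkdoFoTf ⇒ okdkdofkoTf ⇒ okdkdofkoof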